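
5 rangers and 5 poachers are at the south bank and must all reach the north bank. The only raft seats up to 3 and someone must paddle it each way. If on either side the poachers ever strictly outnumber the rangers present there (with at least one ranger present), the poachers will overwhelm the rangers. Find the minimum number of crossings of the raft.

11

Counting alone: each trip to the north bank takes at most 3 across and each return brings at least 1 back, so after t trips out (and t−1 returns) at most 3t − (t−1) of the 10 are across; that first reaches 10 at t = 5, so at least 9 crossings are needed.
The safety rule pushes this higher. Following every safe sequence of crossings, the most of the 10 that can be at the north bank as the raft arrives there on crossing 9 is 9 — never all 10.
So no plan with fewer than 11 crossings exists, and this one achieves 11:
1. 2 poachers → the north bank.  (the south bank: 5R 3P; the north bank: 0R 2P)
2. 1 poacher ← the south bank.  (the south bank: 5R 4P; the north bank: 0R 1P)
3. 3 poachers → the north bank.  (the south bank: 5R 1P; the north bank: 0R 4P)
4. 1 poacher ← the south bank.  (the south bank: 5R 2P; the north bank: 0R 3P)
5. 3 rangers → the north bank.  (the south bank: 2R 2P; the north bank: 3R 3P)
6. 1 ranger and 1 poacher ← the south bank.  (the south bank: 3R 3P; the north bank: 2R 2P)
7. 3 rangers → the north bank.  (the south bank: 0R 3P; the north bank: 5R 2P)
8. 1 poacher ← the south bank.  (the south bank: 0R 4P; the north bank: 5R 1P)
9. 2 poachers → the north bank.  (the south bank: 0R 2P; the north bank: 5R 3P)
10. 1 poacher ← the south bank.  (the south bank: 0R 3P; the north bank: 5R 2P)
11. 3 poachers → the north bank.  (the south bank: 0R 0P; the north bank: 5R 5P)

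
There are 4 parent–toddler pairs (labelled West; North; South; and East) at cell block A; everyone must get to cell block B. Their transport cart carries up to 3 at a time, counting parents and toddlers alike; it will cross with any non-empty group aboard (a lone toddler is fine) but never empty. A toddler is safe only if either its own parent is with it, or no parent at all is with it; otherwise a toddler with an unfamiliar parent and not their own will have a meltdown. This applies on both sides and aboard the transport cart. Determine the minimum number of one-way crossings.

9

Counting alone: each trip to cell block B takes at most 3 across and each return brings at least 1 back, so after t trips out (and t−1 returns) at most 3t − (t−1) of the 8 are across; that first reaches 8 at t = 4, so at least 7 crossings are needed.
The safety rule pushes this higher. Following every safe sequence of crossings, the most of the 8 that can be at cell block B as the transport cart arrives there on crossing 7 is 7 — never all 8.
So no plan with fewer than 9 crossings exists, and this one achieves 9:
1. parent West and toddler West cross → cell block B.
2. parent West crosses ← cell block A.
3. parent North, parent West, and toddler North cross → cell block B.
4. parent West and toddler West cross ← cell block A.
5. parent East, parent South, and parent West cross → cell block B.
6. toddler North crosses ← cell block A.
7. toddler North and toddler West cross → cell block B.
8. toddler West crosses ← cell block A.
9. toddler East, toddler South, and toddler West cross → cell block B.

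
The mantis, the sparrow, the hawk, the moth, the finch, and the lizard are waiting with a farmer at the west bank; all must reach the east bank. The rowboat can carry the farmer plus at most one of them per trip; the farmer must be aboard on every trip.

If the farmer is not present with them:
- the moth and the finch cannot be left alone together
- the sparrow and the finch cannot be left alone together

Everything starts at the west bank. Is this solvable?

1. Farmer goes to the east bank with the finch.
2. Farmer goes back to the west bank alone.
3. Farmer goes to the east bank with the mantis.
4. Farmer goes back to the west bank alone.
5. Farmer goes to the east bank with the sparrow.
6. Farmer goes back to the west bank with the finch.
7. Farmer goes to the east bank with the moth.
8. Farmer goes back to the west bank alone.
9. Farmer goes to the east bank with the hawk.
10. Farmer goes back to the west bank alone.
11. Farmer goes to the east bank with the lizard.
12. Farmer goes back to the west bank alone.
13. Farmer goes to the east bank with the finch.

Yes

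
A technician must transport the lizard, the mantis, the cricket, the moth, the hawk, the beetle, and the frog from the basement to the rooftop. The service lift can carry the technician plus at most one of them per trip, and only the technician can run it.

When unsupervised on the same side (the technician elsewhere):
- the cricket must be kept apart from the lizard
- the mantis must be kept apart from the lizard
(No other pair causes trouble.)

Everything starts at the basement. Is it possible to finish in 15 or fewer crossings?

Yes — this plan uses 15 crossings (≤ 15):
1. Technician goes to the rooftop with the lizard.  [the basement: the beetle, the cricket, the frog, the hawk, the mantis, the moth | the rooftop: the lizard]
2. Technician goes back to the basement alone.  [the basement: the beetle, the cricket, the frog, the hawk, the mantis, the moth | the rooftop: the lizard]
3. Technician goes to the rooftop with the mantis.  [the basement: the beetle, the cricket, the frog, the hawk, the moth | the rooftop: the lizard, the mantis]
4. Technician goes back to the basement with the lizard.  [the basement: the beetle, the cricket, the frog, the hawk, the lizard, the moth | the rooftop: the mantis]
5. Technician goes to the rooftop with the cricket.  [the basement: the beetle, the frog, the hawk, the lizard, the moth | the rooftop: the cricket, the mantis]
6. Technician goes back to the basement alone.  [the basement: the beetle, the frog, the hawk, the lizard, the moth | the rooftop: the cricket, the mantis]
7. Technician goes to the rooftop with the moth.  [the basement: the beetle, the frog, the hawk, the lizard | the rooftop: the cricket, the mantis, the moth]
8. Technician goes back to the basement alone.  [the basement: the beetle, the frog, the hawk, the lizard | the rooftop: the cricket, the mantis, the moth]
9. Technician goes to the rooftop with the hawk.  [the basement: the beetle, the frog, the lizard | the rooftop: the cricket, the hawk, the mantis, the moth]
10. Technician goes back to the basement alone.  [the basement: the beetle, the frog, the lizard | the rooftop: the cricket, the hawk, the mantis, the moth]
11. Technician goes to the rooftop with the beetle.  [the basement: the frog, the lizard | the rooftop: the beetle, the cricket, the hawk, the mantis, the moth]
12. Technician goes back to the basement alone.  [the basement: the frog, the lizard | the rooftop: the beetle, the cricket, the hawk, the mantis, the moth]
13. Technician goes to the rooftop with the frog.  [the basement: the lizard | the rooftop: the beetle, the cricket, the frog, the hawk, the mantis, the moth]
14. Technician goes back to the basement alone.  [the basement: the lizard | the rooftop: the beetle, the cricket, the frog, the hawk, the mantis, the moth]
15. Technician goes to the rooftop with the lizard.  [the basement: — | the rooftop: the beetle, the cricket, the frog, the hawk, the lizard, the mantis, the moth]

Yes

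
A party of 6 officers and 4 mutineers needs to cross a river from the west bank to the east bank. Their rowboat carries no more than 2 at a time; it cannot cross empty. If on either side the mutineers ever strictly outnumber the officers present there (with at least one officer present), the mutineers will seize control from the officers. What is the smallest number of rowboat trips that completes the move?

17

Counting alone: each trip to the east bank takes at most 2 across and each return brings at least 1 back, so after t trips out (and t−1 returns) at most 2t − (t−1) of the 10 are across; that first reaches 10 at t = 9, so at least 17 crossings are needed.
The plan below uses exactly 17 crossings, so it is optimal:
1. 2 mutineers → the east bank.  (the west bank: 6O 2M; the east bank: 0O 2M)
2. 1 mutineer ← the west bank.  (the west bank: 6O 3M; the east bank: 0O 1M)
3. 2 mutineers → the east bank.  (the west bank: 6O 1M; the east bank: 0O 3M)
4. 1 mutineer ← the west bank.  (the west bank: 6O 2M; the east bank: 0O 2M)
5. 2 officers → the east bank.  (the west bank: 4O 2M; the east bank: 2O 2M)
6. 1 mutineer ← the west bank.  (the west bank: 4O 3M; the east bank: 2O 1M)
7. 1 officer and 1 mutineer → the east bank.  (the west bank: 3O 2M; the east bank: 3O 2M)
8. 1 mutineer ← the west bank.  (the west bank: 3O 3M; the east bank: 3O 1M)
9. 2 mutineers → the east bank.  (the west bank: 3O 1M; the east bank: 3O 3M)
10. 1 mutineer ← the west bank.  (the west bank: 3O 2M; the east bank: 3O 2M)
11. 1 officer and 1 mutineer → the east bank.  (the west bank: 2O 1M; the east bank: 4O 3M)
12. 1 mutineer ← the west bank.  (the west bank: 2O 2M; the east bank: 4O 2M)
13. 2 mutineers → the east bank.  (the west bank: 2O 0M; the east bank: 4O 4M)
14. 1 mutineer ← the west bank.  (the west bank: 2O 1M; the east bank: 4O 3M)
15. 1 officer and 1 mutineer → the east bank.  (the west bank: 1O 0M; the east bank: 5O 4M)
16. 1 mutineer ← the west bank.  (the west bank: 1O 1M; the east bank: 5O 3M)
17. 1 officer and 1 mutineer → the east bank.  (the west bank: 0O 0M; the east bank: 6O 4M)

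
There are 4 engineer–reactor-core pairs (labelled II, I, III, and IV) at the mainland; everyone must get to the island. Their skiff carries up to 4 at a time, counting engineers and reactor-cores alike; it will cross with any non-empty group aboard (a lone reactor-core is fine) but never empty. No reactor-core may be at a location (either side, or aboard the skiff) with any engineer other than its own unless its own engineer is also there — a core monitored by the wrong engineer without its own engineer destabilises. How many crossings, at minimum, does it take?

5

Counting alone: each trip to the island takes at most 4 across and each return brings at least 1 back, so after t trips out (and t−1 returns) at most 4t − (t−1) of the 8 are across; that first reaches 8 at t = 3, so at least 5 crossings are needed.
The plan below uses exactly 5 crossings, so it is optimal:
1. engineer II and reactor-core II cross → the island.
2. engineer II crosses ← the mainland.
3. engineer I, engineer II, engineer III, and engineer IV cross → the island.
4. reactor-core II crosses ← the mainland.
5. reactor-core I, reactor-core II, reactor-core III, and reactor-core IV cross → the island.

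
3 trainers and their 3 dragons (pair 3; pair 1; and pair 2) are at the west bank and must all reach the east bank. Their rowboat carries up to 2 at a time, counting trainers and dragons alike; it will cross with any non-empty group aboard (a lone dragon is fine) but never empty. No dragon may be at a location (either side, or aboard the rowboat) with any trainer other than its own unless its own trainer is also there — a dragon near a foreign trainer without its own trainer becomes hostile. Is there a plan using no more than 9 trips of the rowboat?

No

Counting alone: each trip to the east bank takes at most 2 across and each return brings at least 1 back, so after t trips out (and t−1 returns) at most 2t − (t−1) of the 6 are across; that first reaches 6 at t = 5, so at least 9 crossings are needed.
The safety rule pushes this higher. Following every safe sequence of crossings, the most of the 6 that can be at the east bank as the rowboat arrives there on crossing 9 is 5 — never all 6.
So the move cannot be finished within 9 crossings. (The shortest complete plan takes 11:)
1. dragon 3 and trainer 3 cross → the east bank.
2. trainer 3 crosses ← the west bank.
3. dragon 1 and dragon 2 cross → the east bank.
4. dragon 3 crosses ← the west bank.
5. trainer 1 and trainer 2 cross → the east bank.
6. dragon 1 and trainer 1 cross ← the west bank.
7. trainer 1 and trainer 3 cross → the east bank.
8. dragon 2 crosses ← the west bank.
9. dragon 1 and dragon 3 cross → the east bank.
10. trainer 2 crosses ← the west bank.
11. dragon 2 and trainer 2 cross → the east bank.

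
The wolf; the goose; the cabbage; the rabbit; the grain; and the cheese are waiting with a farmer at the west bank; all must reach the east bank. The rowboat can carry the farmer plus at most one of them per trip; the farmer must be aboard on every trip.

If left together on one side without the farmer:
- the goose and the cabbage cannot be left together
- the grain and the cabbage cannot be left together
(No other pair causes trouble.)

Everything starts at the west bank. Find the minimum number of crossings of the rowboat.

Counting alone: the farmer can take at most 1 across per trip to the east bank, so moving all 6 needs at least 6 loaded trips out, with a return between consecutive ones — at least 11 crossings.
The safety rule pushes this higher. Following every safe sequence of crossings, the most of the 6 that can be at the east bank as the rowboat arrives there on crossing 11 is 5 — never all 6.
So no plan with fewer than 13 crossings exists, and this one achieves 13:
1. Farmer goes to the east bank with the cabbage.  [the west bank: the cheese, the goose, the grain, the rabbit, the wolf | the east bank: the cabbage]
2. Farmer goes back to the west bank alone.  [the west bank: the cheese, the goose, the grain, the rabbit, the wolf | the east bank: the cabbage]
3. Farmer goes to the east bank with the wolf.  [the west bank: the cheese, the goose, the grain, the rabbit | the east bank: the cabbage, the wolf]
4. Farmer goes back to the west bank alone.  [the west bank: the cheese, the goose, the grain, the rabbit | the east bank: the cabbage, the wolf]
5. Farmer goes to the east bank with the goose.  [the west bank: the cheese, the grain, the rabbit | the east bank: the cabbage, the goose, the wolf]
6. Farmer goes back to the west bank with the cabbage.  [the west bank: the cabbage, the cheese, the grain, the rabbit | the east bank: the goose, the wolf]
7. Farmer goes to the east bank with the grain.  [the west bank: the cabbage, the cheese, the rabbit | the east bank: the goose, the grain, the wolf]
8. Farmer goes back to the west bank alone.  [the west bank: the cabbage, the cheese, the rabbit | the east bank: the goose, the grain, the wolf]
9. Farmer goes to the east bank with the rabbit.  [the west bank: the cabbage, the cheese | the east bank: the goose, the grain, the rabbit, the wolf]
10. Farmer goes back to the west bank alone.  [the west bank: the cabbage, the cheese | the east bank: the goose, the grain, the rabbit, the wolf]
11. Farmer goes to the east bank with the cheese.  [the west bank: the cabbage | the east bank: the cheese, the goose, the grain, the rabbit, the wolf]
12. Farmer goes back to the west bank alone.  [the west bank: the cabbage | the east bank: the cheese, the goose, the grain, the rabbit, the wolf]
13. Farmer goes to the east bank with the cabbage.  [the west bank: — | the east bank: the cabbage, the cheese, the goose, the grain, the rabbit, the wolf]

13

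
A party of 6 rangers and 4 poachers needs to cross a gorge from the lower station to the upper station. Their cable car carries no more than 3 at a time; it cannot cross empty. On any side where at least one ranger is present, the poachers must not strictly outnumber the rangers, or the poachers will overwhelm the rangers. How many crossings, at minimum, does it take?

Counting alone: each trip to the upper station takes at most 3 across and each return brings at least 1 back, so after t trips out (and t−1 returns) at most 3t − (t−1) of the 10 are across; that first reaches 10 at t = 5, so at least 9 crossings are needed.
The plan below uses exactly 9 crossings, so it is optimal:
1. 2 poachers → the upper station.  (the lower station: 6R 2P; the upper station: 0R 2P)
2. 1 poacher ← the lower station.  (the lower station: 6R 3P; the upper station: 0R 1P)
3. 3 poachers → the upper station.  (the lower station: 6R 0P; the upper station: 0R 4P)
4. 1 poacher ← the lower station.  (the lower station: 6R 1P; the upper station: 0R 3P)
5. 3 rangers → the upper station.  (the lower station: 3R 1P; the upper station: 3R 3P)
6. 1 poacher ← the lower station.  (the lower station: 3R 2P; the upper station: 3R 2P)
7. 1 ranger and 2 poachers → the upper station.  (the lower station: 2R 0P; the upper station: 4R 4P)
8. 1 poacher ← the lower station.  (the lower station: 2R 1P; the upper station: 4R 3P)
9. 2 rangers and 1 poacher → the upper station.  (the lower station: 0R 0P; the upper station: 6R 4P)

9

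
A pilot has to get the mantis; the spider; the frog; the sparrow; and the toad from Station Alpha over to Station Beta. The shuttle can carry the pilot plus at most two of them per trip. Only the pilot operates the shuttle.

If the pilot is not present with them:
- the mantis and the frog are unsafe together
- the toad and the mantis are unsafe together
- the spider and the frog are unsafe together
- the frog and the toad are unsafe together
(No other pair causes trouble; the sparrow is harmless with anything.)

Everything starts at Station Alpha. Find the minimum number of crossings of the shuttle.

7

Counting alone: the pilot can take at most 2 across per trip to Station Beta, so moving all 5 needs at least 3 loaded trips out, with a return between consecutive ones — at least 5 crossings.
The safety rule pushes this higher. Following every safe sequence of crossings, the most of the 5 that can be at Station Beta as the shuttle arrives there on crossing 5 is 4 — never all 5.
So no plan with fewer than 7 crossings exists, and this one achieves 7:
1. Pilot goes to Station Beta with the frog and the mantis.  [Station Alpha: the sparrow, the spider, the toad | Station Beta: the frog, the mantis]
2. Pilot goes back to Station Alpha with the mantis.  [Station Alpha: the mantis, the sparrow, the spider, the toad | Station Beta: the frog]
3. Pilot goes to Station Beta with the mantis and the spider.  [Station Alpha: the sparrow, the toad | Station Beta: the frog, the mantis, the spider]
4. Pilot goes back to Station Alpha with the frog.  [Station Alpha: the frog, the sparrow, the toad | Station Beta: the mantis, the spider]
5. Pilot goes to Station Beta with the frog and the sparrow.  [Station Alpha: the toad | Station Beta: the frog, the mantis, the sparrow, the spider]
6. Pilot goes back to Station Alpha with the frog.  [Station Alpha: the frog, the toad | Station Beta: the mantis, the sparrow, the spider]
7. Pilot goes to Station Beta with the frog and the toad.  [Station Alpha: — | Station Beta: the frog, the mantis, the sparrow, the spider, the toad]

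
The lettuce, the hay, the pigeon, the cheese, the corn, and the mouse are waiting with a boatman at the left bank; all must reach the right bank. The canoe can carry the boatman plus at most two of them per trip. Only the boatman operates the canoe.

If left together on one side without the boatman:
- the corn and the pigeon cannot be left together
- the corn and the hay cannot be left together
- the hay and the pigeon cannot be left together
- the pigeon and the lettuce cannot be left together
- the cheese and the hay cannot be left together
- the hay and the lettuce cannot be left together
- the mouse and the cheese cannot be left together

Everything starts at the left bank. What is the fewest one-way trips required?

Whatever the first load, the items left behind include a forbidden pair without the boatman. No opening move is safe, so no plan exists.

impossible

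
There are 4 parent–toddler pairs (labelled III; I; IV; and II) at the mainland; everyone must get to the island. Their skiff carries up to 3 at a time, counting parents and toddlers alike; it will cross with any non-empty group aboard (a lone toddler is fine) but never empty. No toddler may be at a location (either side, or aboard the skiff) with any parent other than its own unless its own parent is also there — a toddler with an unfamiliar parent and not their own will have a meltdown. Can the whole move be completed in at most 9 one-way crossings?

Yes — this plan uses 9 crossings (≤ 9):
1. parent III and toddler III cross → the island.
2. parent III crosses ← the mainland.
3. parent I, parent III, and toddler I cross → the island.
4. parent III and toddler III cross ← the mainland.
5. parent II, parent III, and parent IV cross → the island.
6. toddler I crosses ← the mainland.
7. toddler I and toddler III cross → the island.
8. toddler III crosses ← the mainland.
9. toddler II, toddler III, and toddler IV cross → the island.

Yes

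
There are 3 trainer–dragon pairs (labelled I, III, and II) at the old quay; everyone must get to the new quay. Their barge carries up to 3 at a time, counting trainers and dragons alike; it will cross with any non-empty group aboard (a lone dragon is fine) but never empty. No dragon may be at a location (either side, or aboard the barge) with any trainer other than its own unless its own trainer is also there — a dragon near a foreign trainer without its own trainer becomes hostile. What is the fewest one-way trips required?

Counting alone: each trip to the new quay takes at most 3 across and each return brings at least 1 back, so after t trips out (and t−1 returns) at most 3t − (t−1) of the 6 are across; that first reaches 6 at t = 3, so at least 5 crossings are needed.
The plan below uses exactly 5 crossings, so it is optimal:
1. dragon I and trainer I cross → the new quay.
2. trainer I crosses ← the old quay.
3. trainer I, trainer II, and trainer III cross → the new quay.
4. dragon I crosses ← the old quay.
5. dragon I, dragon II, and dragon III cross → the new quay.

5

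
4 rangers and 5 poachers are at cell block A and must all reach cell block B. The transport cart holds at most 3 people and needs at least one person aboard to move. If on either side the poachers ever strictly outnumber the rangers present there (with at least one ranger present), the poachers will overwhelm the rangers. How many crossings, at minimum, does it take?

The poachers already outnumber the rangers at cell block A before anyone moves, so the starting position itself is disallowed.

impossible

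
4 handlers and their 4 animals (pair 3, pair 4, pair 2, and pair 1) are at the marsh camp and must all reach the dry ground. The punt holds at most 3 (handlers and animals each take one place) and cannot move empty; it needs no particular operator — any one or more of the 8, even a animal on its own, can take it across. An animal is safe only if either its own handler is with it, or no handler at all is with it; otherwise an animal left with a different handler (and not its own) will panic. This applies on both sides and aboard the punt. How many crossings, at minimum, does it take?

Counting alone: each trip to the dry ground takes at most 3 across and each return brings at least 1 back, so after t trips out (and t−1 returns) at most 3t − (t−1) of the 8 are across; that first reaches 8 at t = 4, so at least 7 crossings are needed.
The safety rule pushes this higher. Following every safe sequence of crossings, the most of the 8 that can be at the dry ground as the punt arrives there on crossing 7 is 7 — never all 8.
So no plan with fewer than 9 crossings exists, and this one achieves 9:
1. animal 3 and handler 3 cross → the dry ground.
2. handler 3 crosses ← the marsh camp.
3. animal 4, handler 3, and handler 4 cross → the dry ground.
4. animal 3 and handler 3 cross ← the marsh camp.
5. handler 1, handler 2, and handler 3 cross → the dry ground.
6. animal 4 crosses ← the marsh camp.
7. animal 3 and animal 4 cross → the dry ground.
8. animal 3 crosses ← the marsh camp.
9. animal 1, animal 2, and animal 3 cross → the dry ground.

9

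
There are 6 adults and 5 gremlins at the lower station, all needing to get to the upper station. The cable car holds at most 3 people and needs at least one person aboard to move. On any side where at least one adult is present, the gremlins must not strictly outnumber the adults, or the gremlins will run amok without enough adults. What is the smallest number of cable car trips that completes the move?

9

Counting alone: each trip to the upper station takes at most 3 across and each return brings at least 1 back, so after t trips out (and t−1 returns) at most 3t − (t−1) of the 11 are across; that first reaches 11 at t = 5, so at least 9 crossings are needed.
The plan below uses exactly 9 crossings, so it is optimal:
1. 3 gremlins → the upper station.  (the lower station: 6A 2G; the upper station: 0A 3G)
2. 1 gremlin ← the lower station.  (the lower station: 6A 3G; the upper station: 0A 2G)
3. 3 adults → the upper station.  (the lower station: 3A 3G; the upper station: 3A 2G)
4. 1 adult ← the lower station.  (the lower station: 4A 3G; the upper station: 2A 2G)
5. 2 adults and 1 gremlin → the upper station.  (the lower station: 2A 2G; the upper station: 4A 3G)
6. 1 adult ← the lower station.  (the lower station: 3A 2G; the upper station: 3A 3G)
7. 2 adults and 1 gremlin → the upper station.  (the lower station: 1A 1G; the upper station: 5A 4G)
8. 1 adult ← the lower station.  (the lower station: 2A 1G; the upper station: 4A 4G)
9. 2 adults and 1 gremlin → the upper station.  (the lower station: 0A 0G; the upper station: 6A 5G)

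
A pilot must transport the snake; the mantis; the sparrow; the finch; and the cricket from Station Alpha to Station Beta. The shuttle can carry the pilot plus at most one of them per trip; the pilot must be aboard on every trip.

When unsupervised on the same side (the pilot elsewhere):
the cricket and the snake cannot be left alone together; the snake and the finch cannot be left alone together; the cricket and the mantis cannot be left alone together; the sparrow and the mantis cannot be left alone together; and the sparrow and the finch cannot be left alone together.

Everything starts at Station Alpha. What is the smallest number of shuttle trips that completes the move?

Whatever the first load, the items left behind include a forbidden pair without the pilot. No opening move is safe, so no plan exists.

impossible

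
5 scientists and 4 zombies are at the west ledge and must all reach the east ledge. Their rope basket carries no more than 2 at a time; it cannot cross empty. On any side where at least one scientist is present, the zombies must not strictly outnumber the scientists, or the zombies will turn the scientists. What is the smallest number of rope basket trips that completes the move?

Counting alone: each trip to the east ledge takes at most 2 across and each return brings at least 1 back, so after t trips out (and t−1 returns) at most 2t − (t−1) of the 9 are across; that first reaches 9 at t = 8, so at least 15 crossings are needed.
The plan below uses exactly 15 crossings, so it is optimal:
1. 2 zombies → the east ledge.  (the west ledge: 5S 2Z; the east ledge: 0S 2Z)
2. 1 zombie ← the west ledge.  (the west ledge: 5S 3Z; the east ledge: 0S 1Z)
3. 2 zombies → the east ledge.  (the west ledge: 5S 1Z; the east ledge: 0S 3Z)
4. 1 zombie ← the west ledge.  (the west ledge: 5S 2Z; the east ledge: 0S 2Z)
5. 2 scientists → the east ledge.  (the west ledge: 3S 2Z; the east ledge: 2S 2Z)
6. 1 zombie ← the west ledge.  (the west ledge: 3S 3Z; the east ledge: 2S 1Z)
7. 1 scientist and 1 zombie → the east ledge.  (the west ledge: 2S 2Z; the east ledge: 3S 2Z)
8. 1 scientist ← the west ledge.  (the west ledge: 3S 2Z; the east ledge: 2S 2Z)
9. 1 scientist and 1 zombie → the east ledge.  (the west ledge: 2S 1Z; the east ledge: 3S 3Z)
10. 1 zombie ← the west ledge.  (the west ledge: 2S 2Z; the east ledge: 3S 2Z)
11. 1 scientist and 1 zombie → the east ledge.  (the west ledge: 1S 1Z; the east ledge: 4S 3Z)
12. 1 scientist ← the west ledge.  (the west ledge: 2S 1Z; the east ledge: 3S 3Z)
13. 1 scientist and 1 zombie → the east ledge.  (the west ledge: 1S 0Z; the east ledge: 4S 4Z)
14. 1 zombie ← the west ledge.  (the west ledge: 1S 1Z; the east ledge: 4S 3Z)
15. 1 scientist and 1 zombie → the east ledge.  (the west ledge: 0S 0Z; the east ledge: 5S 4Z)

15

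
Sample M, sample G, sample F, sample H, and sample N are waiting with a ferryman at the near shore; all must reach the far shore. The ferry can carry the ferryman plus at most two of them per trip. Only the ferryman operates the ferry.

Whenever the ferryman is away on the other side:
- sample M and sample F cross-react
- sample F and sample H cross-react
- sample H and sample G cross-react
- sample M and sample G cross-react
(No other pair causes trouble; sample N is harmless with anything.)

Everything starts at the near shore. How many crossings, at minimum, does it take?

Counting alone: the ferryman can take at most 2 across per trip to the far shore, so moving all 5 needs at least 3 loaded trips out, with a return between consecutive ones — at least 5 crossings.
The plan below uses exactly 5 crossings, so it is optimal:
1. Ferryman goes to the far shore with sample H and sample M.  [the near shore: sample F, sample G, sample N | the far shore: sample H, sample M]
2. Ferryman goes back to the near shore alone.  [the near shore: sample F, sample G, sample N | the far shore: sample H, sample M]
3. Ferryman goes to the far shore with sample N.  [the near shore: sample F, sample G | the far shore: sample H, sample M, sample N]
4. Ferryman goes back to the near shore alone.  [the near shore: sample F, sample G | the far shore: sample H, sample M, sample N]
5. Ferryman goes to the far shore with sample F and sample G.  [the near shore: — | the far shore: sample F, sample G, sample H, sample M, sample N]

5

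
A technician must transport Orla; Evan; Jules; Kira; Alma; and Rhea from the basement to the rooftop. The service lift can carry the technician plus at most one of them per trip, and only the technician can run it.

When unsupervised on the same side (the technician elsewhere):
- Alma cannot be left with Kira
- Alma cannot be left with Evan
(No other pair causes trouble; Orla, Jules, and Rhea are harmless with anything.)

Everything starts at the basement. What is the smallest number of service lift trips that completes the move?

13

Counting alone: the technician can take at most 1 across per trip to the rooftop, so moving all 6 needs at least 6 loaded trips out, with a return between consecutive ones — at least 11 crossings.
The safety rule pushes this higher. Following every safe sequence of crossings, the most of the 6 that can be at the rooftop as the service lift arrives there on crossing 11 is 5 — never all 6.
So no plan with fewer than 13 crossings exists, and this one achieves 13:
1. Technician goes to the rooftop with Alma.  [the basement: Evan, Jules, Kira, Orla, Rhea | the rooftop: Alma]
2. Technician goes back to the basement alone.  [the basement: Evan, Jules, Kira, Orla, Rhea | the rooftop: Alma]
3. Technician goes to the rooftop with Orla.  [the basement: Evan, Jules, Kira, Rhea | the rooftop: Alma, Orla]
4. Technician goes back to the basement alone.  [the basement: Evan, Jules, Kira, Rhea | the rooftop: Alma, Orla]
5. Technician goes to the rooftop with Evan.  [the basement: Jules, Kira, Rhea | the rooftop: Alma, Evan, Orla]
6. Technician goes back to the basement with Alma.  [the basement: Alma, Jules, Kira, Rhea | the rooftop: Evan, Orla]
7. Technician goes to the rooftop with Kira.  [the basement: Alma, Jules, Rhea | the rooftop: Evan, Kira, Orla]
8. Technician goes back to the basement alone.  [the basement: Alma, Jules, Rhea | the rooftop: Evan, Kira, Orla]
9. Technician goes to the rooftop with Jules.  [the basement: Alma, Rhea | the rooftop: Evan, Jules, Kira, Orla]
10. Technician goes back to the basement alone.  [the basement: Alma, Rhea | the rooftop: Evan, Jules, Kira, Orla]
11. Technician goes to the rooftop with Rhea.  [the basement: Alma | the rooftop: Evan, Jules, Kira, Orla, Rhea]
12. Technician goes back to the basement alone.  [the basement: Alma | the rooftop: Evan, Jules, Kira, Orla, Rhea]
13. Technician goes to the rooftop with Alma.  [the basement: — | the rooftop: Alma, Evan, Jules, Kira, Orla, Rhea]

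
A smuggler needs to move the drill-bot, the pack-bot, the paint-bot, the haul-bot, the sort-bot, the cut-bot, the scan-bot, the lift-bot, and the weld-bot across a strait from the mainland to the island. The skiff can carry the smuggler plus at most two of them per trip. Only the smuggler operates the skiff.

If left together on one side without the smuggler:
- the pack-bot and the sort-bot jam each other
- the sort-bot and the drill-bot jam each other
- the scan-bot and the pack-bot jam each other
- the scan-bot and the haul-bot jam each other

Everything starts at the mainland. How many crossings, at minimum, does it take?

11

Counting alone: the smuggler can take at most 2 across per trip to the island, so moving all 9 needs at least 5 loaded trips out, with a return between consecutive ones — at least 9 crossings.
The safety rule pushes this higher. Following every safe sequence of crossings, the most of the 9 that can be at the island as the skiff arrives there on crossing 9 is 8 — never all 9.
So no plan with fewer than 11 crossings exists, and this one achieves 11:
1. Smuggler goes to the island with the scan-bot and the sort-bot.  [the mainland: the cut-bot, the drill-bot, the haul-bot, the lift-bot, the pack-bot, the paint-bot, the weld-bot | the island: the scan-bot, the sort-bot]
2. Smuggler goes back to the mainland alone.  [the mainland: the cut-bot, the drill-bot, the haul-bot, the lift-bot, the pack-bot, the paint-bot, the weld-bot | the island: the scan-bot, the sort-bot]
3. Smuggler goes to the island with the drill-bot.  [the mainland: the cut-bot, the haul-bot, the lift-bot, the pack-bot, the paint-bot, the weld-bot | the island: the drill-bot, the scan-bot, the sort-bot]
4. Smuggler goes back to the mainland with the sort-bot.  [the mainland: the cut-bot, the haul-bot, the lift-bot, the pack-bot, the paint-bot, the sort-bot, the weld-bot | the island: the drill-bot, the scan-bot]
5. Smuggler goes to the island with the pack-bot and the paint-bot.  [the mainland: the cut-bot, the haul-bot, the lift-bot, the sort-bot, the weld-bot | the island: the drill-bot, the pack-bot, the paint-bot, the scan-bot]
6. Smuggler goes back to the mainland with the scan-bot.  [the mainland: the cut-bot, the haul-bot, the lift-bot, the scan-bot, the sort-bot, the weld-bot | the island: the drill-bot, the pack-bot, the paint-bot]
7. Smuggler goes to the island with the cut-bot and the haul-bot.  [the mainland: the lift-bot, the scan-bot, the sort-bot, the weld-bot | the island: the cut-bot, the drill-bot, the haul-bot, the pack-bot, the paint-bot]
8. Smuggler goes back to the mainland alone.  [the mainland: the lift-bot, the scan-bot, the sort-bot, the weld-bot | the island: the cut-bot, the drill-bot, the haul-bot, the pack-bot, the paint-bot]
9. Smuggler goes to the island with the lift-bot and the weld-bot.  [the mainland: the scan-bot, the sort-bot | the island: the cut-bot, the drill-bot, the haul-bot, the lift-bot, the pack-bot, the paint-bot, the weld-bot]
10. Smuggler goes back to the mainland alone.  [the mainland: the scan-bot, the sort-bot | the island: the cut-bot, the drill-bot, the haul-bot, the lift-bot, the pack-bot, the paint-bot, the weld-bot]
11. Smuggler goes to the island with the scan-bot and the sort-bot.  [the mainland: — | the island: the cut-bot, the drill-bot, the haul-bot, the lift-bot, the pack-bot, the paint-bot, the scan-bot, the sort-bot, the weld-bot]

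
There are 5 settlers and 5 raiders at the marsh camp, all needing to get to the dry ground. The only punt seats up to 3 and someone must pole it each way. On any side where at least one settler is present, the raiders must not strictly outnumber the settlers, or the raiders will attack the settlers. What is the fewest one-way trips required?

11

Counting alone: each trip to the dry ground takes at most 3 across and each return brings at least 1 back, so after t trips out (and t−1 returns) at most 3t − (t−1) of the 10 are across; that first reaches 10 at t = 5, so at least 9 crossings are needed.
The safety rule pushes this higher. Following every safe sequence of crossings, the most of the 10 that can be at the dry ground as the punt arrives there on crossing 9 is 9 — never all 10.
So no plan with fewer than 11 crossings exists, and this one achieves 11:
1. 2 raiders → the dry ground.  (the marsh camp: 5S 3R; the dry ground: 0S 2R)
2. 1 raider ← the marsh camp.  (the marsh camp: 5S 4R; the dry ground: 0S 1R)
3. 3 raiders → the dry ground.  (the marsh camp: 5S 1R; the dry ground: 0S 4R)
4. 1 raider ← the marsh camp.  (the marsh camp: 5S 2R; the dry ground: 0S 3R)
5. 3 settlers → the dry ground.  (the marsh camp: 2S 2R; the dry ground: 3S 3R)
6. 1 settler and 1 raider ← the marsh camp.  (the marsh camp: 3S 3R; the dry ground: 2S 2R)
7. 3 settlers → the dry ground.  (the marsh camp: 0S 3R; the dry ground: 5S 2R)
8. 1 raider ← the marsh camp.  (the marsh camp: 0S 4R; the dry ground: 5S 1R)
9. 2 raiders → the dry ground.  (the marsh camp: 0S 2R; the dry ground: 5S 3R)
10. 1 raider ← the marsh camp.  (the marsh camp: 0S 3R; the dry ground: 5S 2R)
11. 3 raiders → the dry ground.  (the marsh camp: 0S 0R; the dry ground: 5S 5R)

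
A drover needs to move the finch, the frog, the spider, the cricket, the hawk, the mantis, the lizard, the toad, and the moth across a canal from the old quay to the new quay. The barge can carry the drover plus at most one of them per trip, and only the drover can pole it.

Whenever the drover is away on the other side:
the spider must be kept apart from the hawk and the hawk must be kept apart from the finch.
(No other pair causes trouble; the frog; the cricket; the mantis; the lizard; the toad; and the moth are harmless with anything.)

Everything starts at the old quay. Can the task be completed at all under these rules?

Yes

1. Drover goes to the new quay with the hawk.
2. Drover goes back to the old quay alone.
3. Drover goes to the new quay with the finch.
4. Drover goes back to the old quay with the hawk.
5. Drover goes to the new quay with the spider.
6. Drover goes back to the old quay alone.
7. Drover goes to the new quay with the frog.
8. Drover goes back to the old quay alone.
9. Drover goes to the new quay with the cricket.
10. Drover goes back to the old quay alone.
11. Drover goes to the new quay with the mantis.
12. Drover goes back to the old quay alone.
13. Drover goes to the new quay with the lizard.
14. Drover goes back to the old quay alone.
15. Drover goes to the new quay with the toad.
16. Drover goes back to the old quay alone.
17. Drover goes to the new quay with the moth.
18. Drover goes back to the old quay alone.
19. Drover goes to the new quay with the hawk.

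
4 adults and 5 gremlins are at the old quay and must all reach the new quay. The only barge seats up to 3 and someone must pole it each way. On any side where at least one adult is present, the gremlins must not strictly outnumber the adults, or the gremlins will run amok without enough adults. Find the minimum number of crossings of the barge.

impossible

The gremlins already outnumber the adults at the old quay before anyone moves, so the starting position itself is disallowed.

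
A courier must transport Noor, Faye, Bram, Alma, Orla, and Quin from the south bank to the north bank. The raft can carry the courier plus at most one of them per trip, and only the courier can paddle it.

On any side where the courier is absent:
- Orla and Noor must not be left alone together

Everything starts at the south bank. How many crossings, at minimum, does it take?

11

Counting alone: the courier can take at most 1 across per trip to the north bank, so moving all 6 needs at least 6 loaded trips out, with a return between consecutive ones — at least 11 crossings.
The plan below uses exactly 11 crossings, so it is optimal:
1. Courier goes to the north bank with Noor.  [the south bank: Alma, Bram, Faye, Orla, Quin | the north bank: Noor]
2. Courier goes back to the south bank alone.  [the south bank: Alma, Bram, Faye, Orla, Quin | the north bank: Noor]
3. Courier goes to the north bank with Faye.  [the south bank: Alma, Bram, Orla, Quin | the north bank: Faye, Noor]
4. Courier goes back to the south bank alone.  [the south bank: Alma, Bram, Orla, Quin | the north bank: Faye, Noor]
5. Courier goes to the north bank with Bram.  [the south bank: Alma, Orla, Quin | the north bank: Bram, Faye, Noor]
6. Courier goes back to the south bank alone.  [the south bank: Alma, Orla, Quin | the north bank: Bram, Faye, Noor]
7. Courier goes to the north bank with Alma.  [the south bank: Orla, Quin | the north bank: Alma, Bram, Faye, Noor]
8. Courier goes back to the south bank alone.  [the south bank: Orla, Quin | the north bank: Alma, Bram, Faye, Noor]
9. Courier goes to the north bank with Quin.  [the south bank: Orla | the north bank: Alma, Bram, Faye, Noor, Quin]
10. Courier goes back to the south bank alone.  [the south bank: Orla | the north bank: Alma, Bram, Faye, Noor, Quin]
11. Courier goes to the north bank with Orla.  [the south bank: — | the north bank: Alma, Bram, Faye, Noor, Orla, Quin]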